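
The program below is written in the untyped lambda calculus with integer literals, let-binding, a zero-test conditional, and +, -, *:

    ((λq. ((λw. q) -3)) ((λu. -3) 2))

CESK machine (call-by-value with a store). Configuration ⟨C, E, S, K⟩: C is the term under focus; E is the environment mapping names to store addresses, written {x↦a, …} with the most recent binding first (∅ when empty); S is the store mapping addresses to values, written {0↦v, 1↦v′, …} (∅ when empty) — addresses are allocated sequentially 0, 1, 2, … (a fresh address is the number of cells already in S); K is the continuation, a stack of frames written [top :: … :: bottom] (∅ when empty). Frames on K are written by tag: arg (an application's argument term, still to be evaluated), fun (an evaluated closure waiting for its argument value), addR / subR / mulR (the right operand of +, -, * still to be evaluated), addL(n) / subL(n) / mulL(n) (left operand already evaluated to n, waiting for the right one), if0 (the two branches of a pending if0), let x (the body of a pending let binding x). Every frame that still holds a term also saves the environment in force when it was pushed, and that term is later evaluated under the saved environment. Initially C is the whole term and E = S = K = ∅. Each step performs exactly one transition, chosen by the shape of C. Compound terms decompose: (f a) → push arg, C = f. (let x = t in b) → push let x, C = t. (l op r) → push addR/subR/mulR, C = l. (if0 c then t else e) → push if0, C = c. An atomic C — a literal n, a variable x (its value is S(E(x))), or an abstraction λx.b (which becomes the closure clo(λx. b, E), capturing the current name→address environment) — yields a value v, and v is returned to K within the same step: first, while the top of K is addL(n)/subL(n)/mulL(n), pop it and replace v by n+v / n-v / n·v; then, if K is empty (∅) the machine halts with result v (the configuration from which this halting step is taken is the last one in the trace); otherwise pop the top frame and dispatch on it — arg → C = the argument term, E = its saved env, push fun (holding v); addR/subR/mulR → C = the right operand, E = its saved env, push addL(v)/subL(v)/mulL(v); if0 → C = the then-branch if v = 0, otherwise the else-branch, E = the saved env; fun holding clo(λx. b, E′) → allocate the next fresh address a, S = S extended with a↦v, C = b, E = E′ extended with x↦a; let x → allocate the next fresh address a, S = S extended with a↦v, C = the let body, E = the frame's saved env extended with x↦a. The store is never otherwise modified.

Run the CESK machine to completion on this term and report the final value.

step 0: [C=((λq. ((λw. q) -3)) ((λu. -3) 2)) | E=∅ | S=∅ | K=∅]
step 1: [C=(λq. ((λw. q) -3)) | E=∅ | S=∅ | K=[arg]]
step 2: [C=((λu. -3) 2) | E=∅ | S=∅ | K=[fun]]
step 3: [C=(λu. -3) | E=∅ | S=∅ | K=[arg :: fun]]
step 4: [C=2 | E=∅ | S=∅ | K=[fun :: fun]]
step 5: [C=-3 | E={u↦0} | S={0↦2} | K=[fun]]
step 6: [C=((λw. q) -3) | E={q↦1} | S={0↦2, 1↦-3} | K=∅]
step 7: [C=(λw. q) | E={q↦1} | S={0↦2, 1↦-3} | K=[arg]]
step 8: [C=-3 | E={q↦1} | S={0↦2, 1↦-3} | K=[fun]]
step 9: [C=q | E={w↦2, q↦1} | S={0↦2, 1↦-3, 2↦-3} | K=∅]
→ final value -3

Answer: -3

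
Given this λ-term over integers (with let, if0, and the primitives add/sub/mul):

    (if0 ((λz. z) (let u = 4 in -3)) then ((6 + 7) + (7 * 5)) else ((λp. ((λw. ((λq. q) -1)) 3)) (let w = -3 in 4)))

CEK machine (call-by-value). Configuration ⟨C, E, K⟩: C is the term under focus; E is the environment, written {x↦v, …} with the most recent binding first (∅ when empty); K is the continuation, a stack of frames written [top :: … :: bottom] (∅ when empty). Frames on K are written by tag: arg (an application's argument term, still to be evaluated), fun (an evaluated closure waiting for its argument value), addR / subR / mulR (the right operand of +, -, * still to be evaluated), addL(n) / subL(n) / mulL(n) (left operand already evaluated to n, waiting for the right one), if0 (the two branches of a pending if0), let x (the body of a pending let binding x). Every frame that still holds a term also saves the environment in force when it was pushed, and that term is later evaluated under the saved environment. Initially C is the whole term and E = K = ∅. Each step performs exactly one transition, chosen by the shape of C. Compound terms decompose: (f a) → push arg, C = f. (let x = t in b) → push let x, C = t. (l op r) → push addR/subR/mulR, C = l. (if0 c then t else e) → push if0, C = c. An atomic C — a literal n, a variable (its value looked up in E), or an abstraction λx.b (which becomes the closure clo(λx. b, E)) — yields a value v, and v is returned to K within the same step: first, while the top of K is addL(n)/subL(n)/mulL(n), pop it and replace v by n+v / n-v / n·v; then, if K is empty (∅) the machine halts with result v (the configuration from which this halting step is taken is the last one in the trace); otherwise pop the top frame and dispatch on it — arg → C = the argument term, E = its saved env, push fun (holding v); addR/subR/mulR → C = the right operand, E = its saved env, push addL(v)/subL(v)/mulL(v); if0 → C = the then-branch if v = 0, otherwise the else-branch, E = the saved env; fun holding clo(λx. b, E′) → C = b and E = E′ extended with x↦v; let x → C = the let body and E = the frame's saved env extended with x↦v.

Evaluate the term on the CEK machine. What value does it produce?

Answer: -1

Machine steps:
0. <C=(if0 ((λz. z) (let u = 4 in -3)) then ((6 + 7) + (7 * 5)) else ((λp. ((λw. ((λq. q) -1)) 3)) (let w = -3 in 4))), E=∅, K=∅>
1. <C=((λz. z) (let u = 4 in -3)), E=∅, K=[if0]>
2. <C=(λz. z), E=∅, K=[arg :: if0]>
3. <C=(let u = 4 in -3), E=∅, K=[fun :: if0]>
4. <C=4, E=∅, K=[let u :: fun :: if0]>
5. <C=-3, E={u↦4}, K=[fun :: if0]>
6. <C=z, E={z↦-3}, K=[if0]>
7. <C=((λp. ((λw. ((λq. q) -1)) 3)) (let w = -3 in 4)), E=∅, K=∅>
8. <C=(λp. ((λw. ((λq. q) -1)) 3)), E=∅, K=[arg]>
9. <C=(let w = -3 in 4), E=∅, K=[fun]>
10. <C=-3, E=∅, K=[let w :: fun]>
11. <C=4, E={w↦-3}, K=[fun]>
12. <C=((λw. ((λq. q) -1)) 3), E={p↦4}, K=∅>
13. <C=(λw. ((λq. q) -1)), E={p↦4}, K=[arg]>
14. <C=3, E={p↦4}, K=[fun]>
15. <C=((λq. q) -1), E={w↦3, p↦4}, K=∅>
16. <C=(λq. q), E={w↦3, p↦4}, K=[arg]>
17. <C=-1, E={w↦3, p↦4}, K=[fun]>
18. <C=q, E={q↦-1, w↦3, p↦4}, K=∅>
→ final value -1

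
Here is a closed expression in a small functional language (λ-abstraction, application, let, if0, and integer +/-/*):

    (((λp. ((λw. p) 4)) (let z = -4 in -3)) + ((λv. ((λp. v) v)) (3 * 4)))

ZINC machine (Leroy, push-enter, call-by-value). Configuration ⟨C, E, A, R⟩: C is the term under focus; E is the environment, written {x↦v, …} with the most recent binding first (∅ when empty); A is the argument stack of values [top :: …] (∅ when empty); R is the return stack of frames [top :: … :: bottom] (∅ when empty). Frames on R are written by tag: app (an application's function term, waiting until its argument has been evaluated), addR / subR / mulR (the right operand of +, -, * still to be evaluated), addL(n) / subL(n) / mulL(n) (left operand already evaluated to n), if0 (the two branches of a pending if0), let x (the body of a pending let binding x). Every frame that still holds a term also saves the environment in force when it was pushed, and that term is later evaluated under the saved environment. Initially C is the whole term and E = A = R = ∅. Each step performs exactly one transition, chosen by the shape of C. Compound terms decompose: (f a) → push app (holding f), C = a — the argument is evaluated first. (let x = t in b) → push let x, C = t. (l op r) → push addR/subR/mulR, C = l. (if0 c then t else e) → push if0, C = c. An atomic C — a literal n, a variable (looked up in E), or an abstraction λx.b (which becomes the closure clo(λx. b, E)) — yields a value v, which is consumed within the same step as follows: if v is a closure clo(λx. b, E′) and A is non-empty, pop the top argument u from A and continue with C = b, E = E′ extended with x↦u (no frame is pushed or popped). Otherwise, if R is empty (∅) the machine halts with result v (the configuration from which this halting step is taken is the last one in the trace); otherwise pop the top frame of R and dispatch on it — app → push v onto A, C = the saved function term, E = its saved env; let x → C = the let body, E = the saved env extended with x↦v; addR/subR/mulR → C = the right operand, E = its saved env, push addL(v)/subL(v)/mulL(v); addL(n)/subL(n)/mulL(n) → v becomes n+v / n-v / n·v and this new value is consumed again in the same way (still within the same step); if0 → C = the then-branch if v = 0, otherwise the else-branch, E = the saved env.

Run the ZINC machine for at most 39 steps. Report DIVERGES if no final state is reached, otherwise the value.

step 0: [C=(((λp. ((λw. p) 4)) (let z = -4 in -3)) + ((λv. ((λp. v) v)) (3 * 4))) | E=∅ | A=∅ | R=∅]
step 1: [C=((λp. ((λw. p) 4)) (let z = -4 in -3)) | E=∅ | A=∅ | R=[addR]]
step 2: [C=(let z = -4 in -3) | E=∅ | A=∅ | R=[app :: addR]]
step 3: [C=-4 | E=∅ | A=∅ | R=[let z :: app :: addR]]
step 4: [C=-3 | E={z↦-4} | A=∅ | R=[app :: addR]]
step 5: [C=(λp. ((λw. p) 4)) | E=∅ | A=[-3] | R=[addR]]
step 6: [C=((λw. p) 4) | E={p↦-3} | A=∅ | R=[addR]]
step 7: [C=4 | E={p↦-3} | A=∅ | R=[app :: addR]]
step 8: [C=(λw. p) | E={p↦-3} | A=[4] | R=[addR]]
step 9: [C=p | E={w↦4, p↦-3} | A=∅ | R=[addR]]
step 10: [C=((λv. ((λp. v) v)) (3 * 4)) | E=∅ | A=∅ | R=[addL(-3)]]
step 11: [C=(3 * 4) | E=∅ | A=∅ | R=[app :: addL(-3)]]
step 12: [C=3 | E=∅ | A=∅ | R=[mulR :: app :: addL(-3)]]
step 13: [C=4 | E=∅ | A=∅ | R=[mulL(3) :: app :: addL(-3)]]
step 14: [C=(λv. ((λp. v) v)) | E=∅ | A=[12] | R=[addL(-3)]]
step 15: [C=((λp. v) v) | E={v↦12} | A=∅ | R=[addL(-3)]]
step 16: [C=v | E={v↦12} | A=∅ | R=[app :: addL(-3)]]
step 17: [C=(λp. v) | E={v↦12} | A=[12] | R=[addL(-3)]]
step 18: [C=v | E={p↦12, v↦12} | A=∅ | R=[addL(-3)]]
→ final value 9

Answer: 9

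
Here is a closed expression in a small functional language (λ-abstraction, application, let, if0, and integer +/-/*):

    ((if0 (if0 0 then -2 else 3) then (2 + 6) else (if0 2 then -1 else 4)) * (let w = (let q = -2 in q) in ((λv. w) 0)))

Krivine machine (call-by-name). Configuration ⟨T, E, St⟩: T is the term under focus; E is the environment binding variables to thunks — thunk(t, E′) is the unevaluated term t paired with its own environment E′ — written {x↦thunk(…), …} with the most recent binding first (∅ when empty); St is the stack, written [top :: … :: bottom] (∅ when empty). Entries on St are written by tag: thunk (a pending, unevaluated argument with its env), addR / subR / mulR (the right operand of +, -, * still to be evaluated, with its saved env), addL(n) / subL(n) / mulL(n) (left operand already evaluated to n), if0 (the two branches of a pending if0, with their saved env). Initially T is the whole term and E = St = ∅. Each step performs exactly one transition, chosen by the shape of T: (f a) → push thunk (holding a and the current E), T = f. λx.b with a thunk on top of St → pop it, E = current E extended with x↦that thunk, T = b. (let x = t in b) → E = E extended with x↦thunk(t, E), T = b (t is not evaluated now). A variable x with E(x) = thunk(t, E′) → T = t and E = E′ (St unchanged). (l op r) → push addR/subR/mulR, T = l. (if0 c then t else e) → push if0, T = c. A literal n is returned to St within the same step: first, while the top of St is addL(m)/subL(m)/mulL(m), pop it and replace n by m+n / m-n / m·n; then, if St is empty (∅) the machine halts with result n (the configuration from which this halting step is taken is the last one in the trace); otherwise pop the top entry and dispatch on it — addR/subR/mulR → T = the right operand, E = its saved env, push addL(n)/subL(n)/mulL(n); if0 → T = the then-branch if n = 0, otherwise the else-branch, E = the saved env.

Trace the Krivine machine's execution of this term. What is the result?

0. [T=((if0 (if0 0 then -2 else 3) then (2 + 6) else (if0 2 then -1 else 4)) * (let w = (let q = -2 in q) in ((λv. w) 0))) | E=∅ | St=∅]
1. [T=(if0 (if0 0 then -2 else 3) then (2 + 6) else (if0 2 then -1 else 4)) | E=∅ | St=[mulR]]
2. [T=(if0 0 then -2 else 3) | E=∅ | St=[if0 :: mulR]]
3. [T=0 | E=∅ | St=[if0 :: if0 :: mulR]]
4. [T=-2 | E=∅ | St=[if0 :: mulR]]
5. [T=(if0 2 then -1 else 4) | E=∅ | St=[mulR]]
6. [T=2 | E=∅ | St=[if0 :: mulR]]
7. [T=4 | E=∅ | St=[mulR]]
8. [T=(let w = (let q = -2 in q) in ((λv. w) 0)) | E=∅ | St=[mulL(4)]]
9. [T=((λv. w) 0) | E={w↦thunk((let q = -2 in q), ∅)} | St=[mulL(4)]]
10. [T=(λv. w) | E={w↦thunk((let q = -2 in q), ∅)} | St=[thunk :: mulL(4)]]
11. [T=w | E={v↦thunk(0, {w↦thunk((let q = -2 in q), ∅)}), w↦thunk((let q = -2 in q), ∅)} | St=[mulL(4)]]
12. [T=(let q = -2 in q) | E=∅ | St=[mulL(4)]]
13. [T=q | E={q↦thunk(-2, ∅)} | St=[mulL(4)]]
14. [T=-2 | E=∅ | St=[mulL(4)]]
→ final value -8

Answer: -8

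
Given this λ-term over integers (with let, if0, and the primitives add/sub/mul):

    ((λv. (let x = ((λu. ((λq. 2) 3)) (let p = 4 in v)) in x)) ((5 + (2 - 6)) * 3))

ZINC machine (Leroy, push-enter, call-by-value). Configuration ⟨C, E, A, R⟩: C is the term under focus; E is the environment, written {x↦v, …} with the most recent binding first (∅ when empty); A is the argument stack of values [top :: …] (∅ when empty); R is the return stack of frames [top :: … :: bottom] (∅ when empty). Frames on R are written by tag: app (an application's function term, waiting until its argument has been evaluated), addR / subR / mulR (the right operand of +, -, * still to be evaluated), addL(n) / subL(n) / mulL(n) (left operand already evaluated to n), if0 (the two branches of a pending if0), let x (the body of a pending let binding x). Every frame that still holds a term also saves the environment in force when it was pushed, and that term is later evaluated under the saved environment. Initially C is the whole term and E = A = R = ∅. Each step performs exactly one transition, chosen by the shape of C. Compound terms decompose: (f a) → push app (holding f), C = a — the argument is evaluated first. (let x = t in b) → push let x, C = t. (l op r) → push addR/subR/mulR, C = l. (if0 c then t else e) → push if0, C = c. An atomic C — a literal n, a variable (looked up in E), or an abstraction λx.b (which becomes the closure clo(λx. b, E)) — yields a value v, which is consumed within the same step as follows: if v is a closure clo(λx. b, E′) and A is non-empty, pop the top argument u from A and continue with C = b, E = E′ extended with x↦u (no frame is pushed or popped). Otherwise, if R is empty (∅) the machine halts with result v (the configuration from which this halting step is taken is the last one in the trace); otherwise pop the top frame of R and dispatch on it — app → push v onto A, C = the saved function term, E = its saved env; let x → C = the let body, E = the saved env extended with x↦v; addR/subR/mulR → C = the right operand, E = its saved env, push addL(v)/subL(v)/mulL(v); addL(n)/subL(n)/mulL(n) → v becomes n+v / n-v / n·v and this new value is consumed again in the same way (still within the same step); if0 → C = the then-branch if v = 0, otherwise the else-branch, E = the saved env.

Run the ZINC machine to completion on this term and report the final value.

0. [C=((λv. (let x = ((λu. ((λq. 2) 3)) (let p = 4 in v)) in x)) ((5 + (2 - 6)) * 3)) | E=∅ | A=∅ | R=∅]
1. [C=((5 + (2 - 6)) * 3) | E=∅ | A=∅ | R=[app]]
2. [C=(5 + (2 - 6)) | E=∅ | A=∅ | R=[mulR :: app]]
3. [C=5 | E=∅ | A=∅ | R=[addR :: mulR :: app]]
4. [C=(2 - 6) | E=∅ | A=∅ | R=[addL(5) :: mulR :: app]]
5. [C=2 | E=∅ | A=∅ | R=[subR :: addL(5) :: mulR :: app]]
6. [C=6 | E=∅ | A=∅ | R=[subL(2) :: addL(5) :: mulR :: app]]
7. [C=3 | E=∅ | A=∅ | R=[mulL(1) :: app]]
8. [C=(λv. (let x = ((λu. ((λq. 2) 3)) (let p = 4 in v)) in x)) | E=∅ | A=[3] | R=∅]
9. [C=(let x = ((λu. ((λq. 2) 3)) (let p = 4 in v)) in x) | E={v↦3} | A=∅ | R=∅]
10. [C=((λu. ((λq. 2) 3)) (let p = 4 in v)) | E={v↦3} | A=∅ | R=[let x]]
11. [C=(let p = 4 in v) | E={v↦3} | A=∅ | R=[app :: let x]]
12. [C=4 | E={v↦3} | A=∅ | R=[let p :: app :: let x]]
13. [C=v | E={p↦4, v↦3} | A=∅ | R=[app :: let x]]
14. [C=(λu. ((λq. 2) 3)) | E={v↦3} | A=[3] | R=[let x]]
15. [C=((λq. 2) 3) | E={u↦3, v↦3} | A=∅ | R=[let x]]
16. [C=3 | E={u↦3, v↦3} | A=∅ | R=[app :: let x]]
17. [C=(λq. 2) | E={u↦3, v↦3} | A=[3] | R=[let x]]
18. [C=2 | E={q↦3, u↦3, v↦3} | A=∅ | R=[let x]]
19. [C=x | E={x↦2, v↦3} | A=∅ | R=∅]
→ final value 2

Answer: 2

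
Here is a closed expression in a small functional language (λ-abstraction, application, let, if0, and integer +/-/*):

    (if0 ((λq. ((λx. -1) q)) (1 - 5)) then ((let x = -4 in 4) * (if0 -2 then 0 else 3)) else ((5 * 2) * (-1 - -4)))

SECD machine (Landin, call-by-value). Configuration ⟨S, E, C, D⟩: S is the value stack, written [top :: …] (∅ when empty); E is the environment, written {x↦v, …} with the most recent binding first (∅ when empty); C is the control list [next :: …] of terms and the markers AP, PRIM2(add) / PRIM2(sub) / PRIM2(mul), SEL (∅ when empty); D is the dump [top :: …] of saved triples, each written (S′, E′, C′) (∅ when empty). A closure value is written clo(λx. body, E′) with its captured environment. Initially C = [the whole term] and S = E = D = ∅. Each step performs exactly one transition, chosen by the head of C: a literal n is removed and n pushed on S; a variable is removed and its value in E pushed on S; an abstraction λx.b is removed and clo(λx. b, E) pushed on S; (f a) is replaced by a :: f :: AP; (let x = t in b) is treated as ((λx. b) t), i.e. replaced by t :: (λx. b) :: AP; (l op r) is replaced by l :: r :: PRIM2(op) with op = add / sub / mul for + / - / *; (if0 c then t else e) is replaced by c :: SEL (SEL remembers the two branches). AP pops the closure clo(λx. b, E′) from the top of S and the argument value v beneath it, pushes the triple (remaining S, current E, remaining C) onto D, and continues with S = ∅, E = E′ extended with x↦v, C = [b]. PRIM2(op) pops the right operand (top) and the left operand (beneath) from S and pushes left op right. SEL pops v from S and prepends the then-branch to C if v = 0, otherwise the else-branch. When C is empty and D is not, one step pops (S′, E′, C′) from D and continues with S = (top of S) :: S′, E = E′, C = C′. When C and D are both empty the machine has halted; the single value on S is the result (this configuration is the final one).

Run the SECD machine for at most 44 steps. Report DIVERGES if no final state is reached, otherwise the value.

Answer: 30

Machine steps:
step 0: ⟨S=∅; E=∅; C=[(if0 ((λq. ((λx. -1) q)) (1 - 5)) then ((let x = -4 in 4) * (if0 -2 then 0 else 3)) else ((5 * 2) * (-1 - -4)))]; D=∅⟩
step 1: ⟨S=∅; E=∅; C=[((λq. ((λx. -1) q)) (1 - 5)) :: SEL]; D=∅⟩
step 2: ⟨S=∅; E=∅; C=[(1 - 5) :: (λq. ((λx. -1) q)) :: AP :: SEL]; D=∅⟩
step 3: ⟨S=∅; E=∅; C=[1 :: 5 :: PRIM2(sub) :: (λq. ((λx. -1) q)) :: AP :: SEL]; D=∅⟩
step 4: ⟨S=[1]; E=∅; C=[5 :: PRIM2(sub) :: (λq. ((λx. -1) q)) :: AP :: SEL]; D=∅⟩
step 5: ⟨S=[5 :: 1]; E=∅; C=[PRIM2(sub) :: (λq. ((λx. -1) q)) :: AP :: SEL]; D=∅⟩
step 6: ⟨S=[-4]; E=∅; C=[(λq. ((λx. -1) q)) :: AP :: SEL]; D=∅⟩
step 7: ⟨S=[clo(λq. ((λx. -1) q), ∅) :: -4]; E=∅; C=[AP :: SEL]; D=∅⟩
step 8: ⟨S=∅; E={q↦-4}; C=[((λx. -1) q)]; D=[(∅, ∅, [SEL])]⟩
step 9: ⟨S=∅; E={q↦-4}; C=[q :: (λx. -1) :: AP]; D=[(∅, ∅, [SEL])]⟩
step 10: ⟨S=[-4]; E={q↦-4}; C=[(λx. -1) :: AP]; D=[(∅, ∅, [SEL])]⟩
step 11: ⟨S=[clo(λx. -1, {q↦-4}) :: -4]; E={q↦-4}; C=[AP]; D=[(∅, ∅, [SEL])]⟩
step 12: ⟨S=∅; E={x↦-4, q↦-4}; C=[-1]; D=[(∅, {q↦-4}, ∅) :: (∅, ∅, [SEL])]⟩
step 13: ⟨S=[-1]; E={x↦-4, q↦-4}; C=∅; D=[(∅, {q↦-4}, ∅) :: (∅, ∅, [SEL])]⟩
step 14: ⟨S=[-1]; E={q↦-4}; C=∅; D=[(∅, ∅, [SEL])]⟩
step 15: ⟨S=[-1]; E=∅; C=[SEL]; D=∅⟩
step 16: ⟨S=∅; E=∅; C=[((5 * 2) * (-1 - -4))]; D=∅⟩
step 17: ⟨S=∅; E=∅; C=[(5 * 2) :: (-1 - -4) :: PRIM2(mul)]; D=∅⟩
step 18: ⟨S=∅; E=∅; C=[5 :: 2 :: PRIM2(mul) :: (-1 - -4) :: PRIM2(mul)]; D=∅⟩
step 19: ⟨S=[5]; E=∅; C=[2 :: PRIM2(mul) :: (-1 - -4) :: PRIM2(mul)]; D=∅⟩
step 20: ⟨S=[2 :: 5]; E=∅; C=[PRIM2(mul) :: (-1 - -4) :: PRIM2(mul)]; D=∅⟩
step 21: ⟨S=[10]; E=∅; C=[(-1 - -4) :: PRIM2(mul)]; D=∅⟩
step 22: ⟨S=[10]; E=∅; C=[-1 :: -4 :: PRIM2(sub) :: PRIM2(mul)]; D=∅⟩
step 23: ⟨S=[-1 :: 10]; E=∅; C=[-4 :: PRIM2(sub) :: PRIM2(mul)]; D=∅⟩
step 24: ⟨S=[-4 :: -1 :: 10]; E=∅; C=[PRIM2(sub) :: PRIM2(mul)]; D=∅⟩
step 25: ⟨S=[3 :: 10]; E=∅; C=[PRIM2(mul)]; D=∅⟩
step 26: ⟨S=[30]; E=∅; C=∅; D=∅⟩
→ final value 30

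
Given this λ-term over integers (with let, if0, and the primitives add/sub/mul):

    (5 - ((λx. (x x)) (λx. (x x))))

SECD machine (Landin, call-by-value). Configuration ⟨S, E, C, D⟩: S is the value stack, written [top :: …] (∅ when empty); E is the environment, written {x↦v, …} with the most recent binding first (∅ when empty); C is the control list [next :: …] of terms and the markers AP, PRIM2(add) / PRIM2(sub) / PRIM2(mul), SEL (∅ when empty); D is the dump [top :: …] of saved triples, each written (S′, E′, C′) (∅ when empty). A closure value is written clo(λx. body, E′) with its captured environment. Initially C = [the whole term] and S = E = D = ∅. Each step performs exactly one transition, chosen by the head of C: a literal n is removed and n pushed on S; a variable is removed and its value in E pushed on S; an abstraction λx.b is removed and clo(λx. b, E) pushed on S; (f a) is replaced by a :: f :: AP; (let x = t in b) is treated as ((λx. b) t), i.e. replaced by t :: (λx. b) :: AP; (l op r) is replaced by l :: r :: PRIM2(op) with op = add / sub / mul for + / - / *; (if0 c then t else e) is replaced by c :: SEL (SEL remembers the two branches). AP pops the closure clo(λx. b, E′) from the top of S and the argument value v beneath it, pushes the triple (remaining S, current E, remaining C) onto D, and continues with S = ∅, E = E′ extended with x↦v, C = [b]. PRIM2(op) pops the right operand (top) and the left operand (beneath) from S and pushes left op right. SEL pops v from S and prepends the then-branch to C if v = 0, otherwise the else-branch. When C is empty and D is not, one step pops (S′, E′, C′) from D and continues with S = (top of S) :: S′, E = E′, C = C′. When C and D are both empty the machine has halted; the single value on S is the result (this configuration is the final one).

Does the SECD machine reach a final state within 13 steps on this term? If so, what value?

Answer: DIVERGES (no final state within 13 steps)

Execution trace:
0. ⟨S=∅; E=∅; C=[(5 - ((λx. (x x)) (λx. (x x))))]; D=∅⟩
1. ⟨S=∅; E=∅; C=[5 :: ((λx. (x x)) (λx. (x x))) :: PRIM2(sub)]; D=∅⟩
2. ⟨S=[5]; E=∅; C=[((λx. (x x)) (λx. (x x))) :: PRIM2(sub)]; D=∅⟩
3. ⟨S=[5]; E=∅; C=[(λx. (x x)) :: (λx. (x x)) :: AP :: PRIM2(sub)]; D=∅⟩
4. ⟨S=[clo(λx. (x x), ∅) :: 5]; E=∅; C=[(λx. (x x)) :: AP :: PRIM2(sub)]; D=∅⟩
5. ⟨S=[clo(λx. (x x), ∅) :: clo(λx. (x x), ∅) :: 5]; E=∅; C=[AP :: PRIM2(sub)]; D=∅⟩
6. ⟨S=∅; E={x↦clo(λx. (x x), ∅)}; C=[(x x)]; D=[([5], ∅, [PRIM2(sub)])]⟩
7. ⟨S=∅; E={x↦clo(λx. (x x), ∅)}; C=[x :: x :: AP]; D=[([5], ∅, [PRIM2(sub)])]⟩
8. ⟨S=[clo(λx. (x x), ∅)]; E={x↦clo(λx. (x x), ∅)}; C=[x :: AP]; D=[([5], ∅, [PRIM2(sub)])]⟩
9. ⟨S=[clo(λx. (x x), ∅) :: clo(λx. (x x), ∅)]; E={x↦clo(λx. (x x), ∅)}; C=[AP]; D=[([5], ∅, [PRIM2(sub)])]⟩
10. ⟨S=∅; E={x↦clo(λx. (x x), ∅)}; C=[(x x)]; D=[(∅, {x↦clo(λx. (x x), ∅)}, ∅) :: ([5], ∅, [PRIM2(sub)])]⟩
11. ⟨S=∅; E={x↦clo(λx. (x x), ∅)}; C=[x :: x :: AP]; D=[(∅, {x↦clo(λx. (x x), ∅)}, ∅) :: ([5], ∅, [PRIM2(sub)])]⟩
12. ⟨S=[clo(λx. (x x), ∅)]; E={x↦clo(λx. (x x), ∅)}; C=[x :: AP]; D=[(∅, {x↦clo(λx. (x x), ∅)}, ∅) :: ([5], ∅, [PRIM2(sub)])]⟩
13. ⟨S=[clo(λx. (x x), ∅) :: clo(λx. (x x), ∅)]; E={x↦clo(λx. (x x), ∅)}; C=[AP]; D=[(∅, {x↦clo(λx. (x x), ∅)}, ∅) :: ([5], ∅, [PRIM2(sub)])]⟩
→ 13 transitions taken and the configuration is still not final: no result within 13 steps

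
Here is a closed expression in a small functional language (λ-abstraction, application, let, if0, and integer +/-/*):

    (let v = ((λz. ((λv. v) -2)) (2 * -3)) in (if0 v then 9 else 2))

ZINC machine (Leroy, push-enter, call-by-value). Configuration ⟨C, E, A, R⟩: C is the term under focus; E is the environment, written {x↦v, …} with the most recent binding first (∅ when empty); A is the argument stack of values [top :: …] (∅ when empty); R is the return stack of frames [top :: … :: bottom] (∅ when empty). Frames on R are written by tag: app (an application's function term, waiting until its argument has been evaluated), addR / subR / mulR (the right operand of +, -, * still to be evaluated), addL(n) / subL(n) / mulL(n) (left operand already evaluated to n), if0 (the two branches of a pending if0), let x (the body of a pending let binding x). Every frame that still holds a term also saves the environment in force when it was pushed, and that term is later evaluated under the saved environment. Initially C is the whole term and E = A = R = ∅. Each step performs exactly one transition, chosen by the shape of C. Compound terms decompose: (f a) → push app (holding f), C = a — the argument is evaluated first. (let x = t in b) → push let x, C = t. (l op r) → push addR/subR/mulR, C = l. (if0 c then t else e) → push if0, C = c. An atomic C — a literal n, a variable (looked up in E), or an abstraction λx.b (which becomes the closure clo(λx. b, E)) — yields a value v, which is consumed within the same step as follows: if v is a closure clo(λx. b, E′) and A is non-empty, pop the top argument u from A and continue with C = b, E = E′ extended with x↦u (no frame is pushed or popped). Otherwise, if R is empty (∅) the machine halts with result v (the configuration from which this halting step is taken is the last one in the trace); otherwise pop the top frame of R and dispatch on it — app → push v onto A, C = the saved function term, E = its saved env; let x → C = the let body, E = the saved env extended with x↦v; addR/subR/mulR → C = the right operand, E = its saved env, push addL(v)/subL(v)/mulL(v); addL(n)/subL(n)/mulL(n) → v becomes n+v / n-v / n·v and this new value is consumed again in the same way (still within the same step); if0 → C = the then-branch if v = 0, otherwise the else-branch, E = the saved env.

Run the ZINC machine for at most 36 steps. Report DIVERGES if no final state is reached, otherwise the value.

Answer: 2

Machine steps:
step 0: <C=(let v = ((λz. ((λv. v) -2)) (2 * -3)) in (if0 v then 9 else 2)), E=∅, A=∅, R=∅>
step 1: <C=((λz. ((λv. v) -2)) (2 * -3)), E=∅, A=∅, R=[let v]>
step 2: <C=(2 * -3), E=∅, A=∅, R=[app :: let v]>
step 3: <C=2, E=∅, A=∅, R=[mulR :: app :: let v]>
step 4: <C=-3, E=∅, A=∅, R=[mulL(2) :: app :: let v]>
step 5: <C=(λz. ((λv. v) -2)), E=∅, A=[-6], R=[let v]>
step 6: <C=((λv. v) -2), E={z↦-6}, A=∅, R=[let v]>
step 7: <C=-2, E={z↦-6}, A=∅, R=[app :: let v]>
step 8: <C=(λv. v), E={z↦-6}, A=[-2], R=[let v]>
step 9: <C=v, E={v↦-2, z↦-6}, A=∅, R=[let v]>
step 10: <C=(if0 v then 9 else 2), E={v↦-2}, A=∅, R=∅>
step 11: <C=v, E={v↦-2}, A=∅, R=[if0]>
step 12: <C=2, E={v↦-2}, A=∅, R=∅>
→ final value 2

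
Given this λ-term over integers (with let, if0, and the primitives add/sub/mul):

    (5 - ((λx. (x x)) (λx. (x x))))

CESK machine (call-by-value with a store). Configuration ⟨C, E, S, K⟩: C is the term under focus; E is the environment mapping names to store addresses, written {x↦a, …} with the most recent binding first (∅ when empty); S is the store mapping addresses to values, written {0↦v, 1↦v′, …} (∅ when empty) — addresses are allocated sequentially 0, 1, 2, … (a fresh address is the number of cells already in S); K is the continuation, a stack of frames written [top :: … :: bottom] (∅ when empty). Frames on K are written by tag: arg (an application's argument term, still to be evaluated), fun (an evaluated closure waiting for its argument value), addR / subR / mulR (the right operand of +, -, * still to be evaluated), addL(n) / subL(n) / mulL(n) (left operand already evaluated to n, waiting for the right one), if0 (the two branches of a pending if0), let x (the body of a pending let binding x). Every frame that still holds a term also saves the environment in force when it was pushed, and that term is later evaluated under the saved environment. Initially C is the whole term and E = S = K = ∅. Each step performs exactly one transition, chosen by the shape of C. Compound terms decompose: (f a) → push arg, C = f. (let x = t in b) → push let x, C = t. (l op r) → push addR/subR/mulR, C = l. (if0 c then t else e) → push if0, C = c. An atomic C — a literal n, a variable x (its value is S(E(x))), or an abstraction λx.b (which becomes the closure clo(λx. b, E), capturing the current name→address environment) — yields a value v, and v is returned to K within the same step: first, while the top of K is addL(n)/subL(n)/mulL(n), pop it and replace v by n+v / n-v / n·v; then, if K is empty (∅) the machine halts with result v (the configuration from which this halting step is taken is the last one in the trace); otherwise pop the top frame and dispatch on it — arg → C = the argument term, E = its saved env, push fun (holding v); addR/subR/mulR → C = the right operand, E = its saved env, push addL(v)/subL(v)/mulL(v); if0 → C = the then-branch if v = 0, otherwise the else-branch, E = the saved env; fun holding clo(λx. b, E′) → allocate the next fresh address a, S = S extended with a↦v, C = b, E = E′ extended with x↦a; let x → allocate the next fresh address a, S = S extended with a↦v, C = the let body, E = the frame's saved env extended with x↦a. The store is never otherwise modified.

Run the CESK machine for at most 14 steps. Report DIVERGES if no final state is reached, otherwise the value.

Answer: DIVERGES (no final state within 14 steps)

Derivation:
step 0: ⟨C=(5 - ((λx. (x x)) (λx. (x x)))); E=∅; S=∅; K=∅⟩
step 1: ⟨C=5; E=∅; S=∅; K=[subR]⟩
step 2: ⟨C=((λx. (x x)) (λx. (x x))); E=∅; S=∅; K=[subL(5)]⟩
step 3: ⟨C=(λx. (x x)); E=∅; S=∅; K=[arg :: subL(5)]⟩
step 4: ⟨C=(λx. (x x)); E=∅; S=∅; K=[fun :: subL(5)]⟩
step 5: ⟨C=(x x); E={x↦0}; S={0↦clo(λx. (x x), ∅)}; K=[subL(5)]⟩
step 6: ⟨C=x; E={x↦0}; S={0↦clo(λx. (x x), ∅)}; K=[arg :: subL(5)]⟩
step 7: ⟨C=x; E={x↦0}; S={0↦clo(λx. (x x), ∅)}; K=[fun :: subL(5)]⟩
step 8: ⟨C=(x x); E={x↦1}; S={0↦clo(λx. (x x), ∅), 1↦clo(λx. (x x), ∅)}; K=[subL(5)]⟩
step 9: ⟨C=x; E={x↦1}; S={0↦clo(λx. (x x), ∅), 1↦clo(λx. (x x), ∅)}; K=[arg :: subL(5)]⟩
step 10: ⟨C=x; E={x↦1}; S={0↦clo(λx. (x x), ∅), 1↦clo(λx. (x x), ∅)}; K=[fun :: subL(5)]⟩
step 11: ⟨C=(x x); E={x↦2}; S={0↦clo(λx. (x x), ∅), 1↦clo(λx. (x x), ∅), 2↦clo(λx. (x x), ∅)}; K=[subL(5)]⟩
step 12: ⟨C=x; E={x↦2}; S={0↦clo(λx. (x x), ∅), 1↦clo(λx. (x x), ∅), 2↦clo(λx. (x x), ∅)}; K=[arg :: subL(5)]⟩
step 13: ⟨C=x; E={x↦2}; S={0↦clo(λx. (x x), ∅), 1↦clo(λx. (x x), ∅), 2↦clo(λx. (x x), ∅)}; K=[fun :: subL(5)]⟩
step 14: ⟨C=(x x); E={x↦3}; S={0↦clo(λx. (x x), ∅), 1↦clo(λx. (x x), ∅), 2↦clo(λx. (x x), ∅), 3↦clo(λx. (x x), ∅)}; K=[subL(5)]⟩
→ 14 transitions taken and the configuration is still not final: no result within 14 steps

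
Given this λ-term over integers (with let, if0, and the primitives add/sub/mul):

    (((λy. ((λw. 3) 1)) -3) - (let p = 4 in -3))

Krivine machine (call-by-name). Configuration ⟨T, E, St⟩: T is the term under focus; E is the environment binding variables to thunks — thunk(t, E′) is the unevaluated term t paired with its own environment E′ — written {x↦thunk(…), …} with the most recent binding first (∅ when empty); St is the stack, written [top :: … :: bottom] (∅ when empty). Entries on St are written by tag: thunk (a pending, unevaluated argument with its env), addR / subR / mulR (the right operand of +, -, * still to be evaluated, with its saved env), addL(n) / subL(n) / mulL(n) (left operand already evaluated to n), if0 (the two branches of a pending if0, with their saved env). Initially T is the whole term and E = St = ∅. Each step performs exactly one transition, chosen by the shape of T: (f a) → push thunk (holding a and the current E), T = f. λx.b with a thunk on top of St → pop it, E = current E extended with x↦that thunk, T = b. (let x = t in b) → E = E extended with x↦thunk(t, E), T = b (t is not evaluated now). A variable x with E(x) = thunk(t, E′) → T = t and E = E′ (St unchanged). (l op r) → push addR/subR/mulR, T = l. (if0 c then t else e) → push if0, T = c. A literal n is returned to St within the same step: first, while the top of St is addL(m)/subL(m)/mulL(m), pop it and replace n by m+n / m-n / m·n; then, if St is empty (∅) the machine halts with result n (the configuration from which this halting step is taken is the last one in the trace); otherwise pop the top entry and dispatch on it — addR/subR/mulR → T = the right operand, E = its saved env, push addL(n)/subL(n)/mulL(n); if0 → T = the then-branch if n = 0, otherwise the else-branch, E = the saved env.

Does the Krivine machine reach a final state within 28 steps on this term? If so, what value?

Answer: 6

Execution trace:
step 0: <T=(((λy. ((λw. 3) 1)) -3) - (let p = 4 in -3)), E=∅, St=∅>
step 1: <T=((λy. ((λw. 3) 1)) -3), E=∅, St=[subR]>
step 2: <T=(λy. ((λw. 3) 1)), E=∅, St=[thunk :: subR]>
step 3: <T=((λw. 3) 1), E={y↦thunk(-3, ∅)}, St=[subR]>
step 4: <T=(λw. 3), E={y↦thunk(-3, ∅)}, St=[thunk :: subR]>
step 5: <T=3, E={w↦thunk(1, {y↦thunk(-3, ∅)}), y↦thunk(-3, ∅)}, St=[subR]>
step 6: <T=(let p = 4 in -3), E=∅, St=[subL(3)]>
step 7: <T=-3, E={p↦thunk(4, ∅)}, St=[subL(3)]>
→ final value 6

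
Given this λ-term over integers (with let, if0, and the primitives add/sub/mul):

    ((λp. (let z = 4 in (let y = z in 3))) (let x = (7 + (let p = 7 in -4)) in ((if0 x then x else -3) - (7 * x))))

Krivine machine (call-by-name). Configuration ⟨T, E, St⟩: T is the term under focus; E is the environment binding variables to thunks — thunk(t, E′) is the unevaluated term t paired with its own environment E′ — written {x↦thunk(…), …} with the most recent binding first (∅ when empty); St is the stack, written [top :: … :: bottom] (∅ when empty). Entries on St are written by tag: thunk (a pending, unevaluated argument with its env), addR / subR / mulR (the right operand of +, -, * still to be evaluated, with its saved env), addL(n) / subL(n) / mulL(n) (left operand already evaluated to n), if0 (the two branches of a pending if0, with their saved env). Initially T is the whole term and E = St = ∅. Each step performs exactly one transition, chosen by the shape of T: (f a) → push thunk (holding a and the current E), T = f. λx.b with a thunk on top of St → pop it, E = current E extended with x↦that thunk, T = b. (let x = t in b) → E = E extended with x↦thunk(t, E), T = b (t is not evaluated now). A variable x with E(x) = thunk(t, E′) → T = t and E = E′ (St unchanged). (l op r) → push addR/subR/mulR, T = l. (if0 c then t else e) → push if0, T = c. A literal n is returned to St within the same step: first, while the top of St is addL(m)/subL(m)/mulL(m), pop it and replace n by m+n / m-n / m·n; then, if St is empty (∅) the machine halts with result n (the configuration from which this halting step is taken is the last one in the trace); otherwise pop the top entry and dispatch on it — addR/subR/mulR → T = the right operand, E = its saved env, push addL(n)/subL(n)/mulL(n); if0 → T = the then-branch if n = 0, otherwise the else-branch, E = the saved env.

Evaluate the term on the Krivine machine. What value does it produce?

0. <T=((λp. (let z = 4 in (let y = z in 3))) (let x = (7 + (let p = 7 in -4)) in ((if0 x then x else -3) - (7 * x)))), E=∅, St=∅>
1. <T=(λp. (let z = 4 in (let y = z in 3))), E=∅, St=[thunk]>
2. <T=(let z = 4 in (let y = z in 3)), E={p↦thunk((let x = (7 + (let p = 7 in -4)) in ((if0 x then x else -3) - (7 * x))), ∅)}, St=∅>
3. <T=(let y = z in 3), E={z↦thunk(4, {p↦thunk((let x = (7 + (let p = 7 in -4)) in ((if0 x then x else -3) - (7 * x))), ∅)}), p↦thunk((let x = (7 + (let p = 7 in -4)) in ((if0 x then x else -3) - (7 * x))), ∅)}, St=∅>
4. <T=3, E={y↦thunk(z, {z↦thunk(4, {p↦thunk((let x = (7 + (let p = 7 in -4)) in ((if0 x then x else -3) - (7 * x))), ∅)}), p↦thunk((let x = (7 + (let p = 7 in -4)) in ((if0 x then x else -3) - (7 * x))), ∅)}), z↦thunk(4, {p↦thunk((let x = (7 + (let p = 7 in -4)) in ((if0 x then x else -3) - (7 * x))), ∅)}), p↦thunk((let x = (7 + (let p = 7 in -4)) in ((if0 x then x else -3) - (7 * x))), ∅)}, St=∅>
→ final value 3

Answer: 3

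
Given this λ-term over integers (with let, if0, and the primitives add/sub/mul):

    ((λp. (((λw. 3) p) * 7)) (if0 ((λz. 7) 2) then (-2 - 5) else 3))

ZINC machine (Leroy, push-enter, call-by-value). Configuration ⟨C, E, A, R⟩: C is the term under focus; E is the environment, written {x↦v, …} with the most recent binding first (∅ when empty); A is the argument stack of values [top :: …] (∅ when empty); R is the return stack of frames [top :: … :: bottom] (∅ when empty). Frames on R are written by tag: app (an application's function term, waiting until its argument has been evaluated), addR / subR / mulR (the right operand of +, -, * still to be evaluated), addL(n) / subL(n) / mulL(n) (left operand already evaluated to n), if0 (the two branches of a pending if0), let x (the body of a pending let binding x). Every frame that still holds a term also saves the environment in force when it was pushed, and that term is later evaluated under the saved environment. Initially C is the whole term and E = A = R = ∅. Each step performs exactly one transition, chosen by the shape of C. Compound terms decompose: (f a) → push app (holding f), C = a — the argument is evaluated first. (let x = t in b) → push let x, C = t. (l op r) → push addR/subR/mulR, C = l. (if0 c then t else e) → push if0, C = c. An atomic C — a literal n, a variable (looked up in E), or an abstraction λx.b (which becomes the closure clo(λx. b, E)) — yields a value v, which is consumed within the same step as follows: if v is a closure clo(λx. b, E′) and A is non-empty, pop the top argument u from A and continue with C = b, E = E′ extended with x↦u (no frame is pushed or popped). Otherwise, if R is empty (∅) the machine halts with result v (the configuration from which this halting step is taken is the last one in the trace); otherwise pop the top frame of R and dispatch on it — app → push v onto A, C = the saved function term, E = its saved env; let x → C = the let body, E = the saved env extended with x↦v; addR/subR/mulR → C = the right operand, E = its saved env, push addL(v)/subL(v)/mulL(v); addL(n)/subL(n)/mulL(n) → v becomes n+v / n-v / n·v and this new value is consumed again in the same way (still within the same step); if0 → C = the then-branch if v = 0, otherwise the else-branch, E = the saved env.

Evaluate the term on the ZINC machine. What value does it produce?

[0] <C=((λp. (((λw. 3) p) * 7)) (if0 ((λz. 7) 2) then (-2 - 5) else 3)), E=∅, A=∅, R=∅>
[1] <C=(if0 ((λz. 7) 2) then (-2 - 5) else 3), E=∅, A=∅, R=[app]>
[2] <C=((λz. 7) 2), E=∅, A=∅, R=[if0 :: app]>
[3] <C=2, E=∅, A=∅, R=[app :: if0 :: app]>
[4] <C=(λz. 7), E=∅, A=[2], R=[if0 :: app]>
[5] <C=7, E={z↦2}, A=∅, R=[if0 :: app]>
[6] <C=3, E=∅, A=∅, R=[app]>
[7] <C=(λp. (((λw. 3) p) * 7)), E=∅, A=[3], R=∅>
[8] <C=(((λw. 3) p) * 7), E={p↦3}, A=∅, R=∅>
[9] <C=((λw. 3) p), E={p↦3}, A=∅, R=[mulR]>
[10] <C=p, E={p↦3}, A=∅, R=[app :: mulR]>
[11] <C=(λw. 3), E={p↦3}, A=[3], R=[mulR]>
[12] <C=3, E={w↦3, p↦3}, A=∅, R=[mulR]>
[13] <C=7, E={p↦3}, A=∅, R=[mulL(3)]>
→ final value 21

Answer: 21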